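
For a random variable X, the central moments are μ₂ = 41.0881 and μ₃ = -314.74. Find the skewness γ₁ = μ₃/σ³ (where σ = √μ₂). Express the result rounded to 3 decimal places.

σ = √μ₂ = √41.0881 = 6.41000
σ³ = μ₂^(3/2) = 263.37472
γ₁ = μ₃/σ³ = -314.74 / 263.37472 ≈ -1.195

-1.195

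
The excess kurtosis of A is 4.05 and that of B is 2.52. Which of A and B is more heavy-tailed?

Higher excess kurtosis ⇒ heavier tails relative to the normal distribution.
4.05 vs 2.52: the larger is 4.05, so A has heavier tails.

A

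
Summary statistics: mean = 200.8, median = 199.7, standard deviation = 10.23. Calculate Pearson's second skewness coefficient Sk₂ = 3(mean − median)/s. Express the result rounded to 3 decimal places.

0.323

Sk₂ = 3(200.8 − 199.7) / 10.23 = 3 × 1.1000 / 10.23
    = 3.3000 / 10.23 ≈ 0.323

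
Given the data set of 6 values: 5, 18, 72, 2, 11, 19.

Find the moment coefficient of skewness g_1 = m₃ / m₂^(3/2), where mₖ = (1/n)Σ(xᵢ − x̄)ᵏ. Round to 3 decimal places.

x̄ = (5 + 18 + 72 + 2 + 11 + 19) / 6 = 21.1667
deviations (xᵢ − x̄): -16.1667, -3.1667, 50.8333, -19.1667, -10.1667, -2.1667
Σ(xᵢ − x̄)² = 3330.8333 ⇒ m₂ = 3330.8333/6 = 555.13889
Σ(xᵢ − x̄)³ = 118995.5556 ⇒ m₃ = 118995.5556/6 = 19832.59259
m₂^(3/2) = 555.13889^(1.5) = 13079.84139
g_1 = m₃ / m₂^(3/2) = 19832.59259 / 13079.84139 ≈ 1.516

1.516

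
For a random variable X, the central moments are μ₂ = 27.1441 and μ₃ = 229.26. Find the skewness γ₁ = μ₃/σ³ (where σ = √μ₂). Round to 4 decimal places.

1.6211

σ = √μ₂ = √27.1441 = 5.21000
σ³ = μ₂^(3/2) = 141.42076
γ₁ = μ₃/σ³ = 229.26 / 141.42076 ≈ 1.6211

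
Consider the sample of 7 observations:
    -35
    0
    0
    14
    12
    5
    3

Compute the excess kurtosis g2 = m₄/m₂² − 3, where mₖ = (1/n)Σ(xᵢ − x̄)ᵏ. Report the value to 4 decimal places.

1.2137

x̄ = -0.1429
Σ(xᵢ − x̄)² = 1598.8571 ⇒ m₂ = 228.40816
Σ(xᵢ − x̄)⁴ = 1538821.0729 ⇒ m₄ = 219831.58184
m₂² = 52170.28905
g2 = m₄/m₂² − 3 = 4.21373 − 3 ≈ 1.2137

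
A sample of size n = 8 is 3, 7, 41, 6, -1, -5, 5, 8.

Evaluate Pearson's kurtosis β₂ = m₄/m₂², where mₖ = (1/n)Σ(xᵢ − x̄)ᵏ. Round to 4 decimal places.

x̄ = 8.0000
Σ(xᵢ − x̄)² = 1378.0000 ⇒ m₂ = 172.25000
Σ(xᵢ − x̄)⁴ = 1221766.0000 ⇒ m₄ = 152720.75000
m₂² = 29670.06250
β₂ = m₄/m₂² = 152720.75000 / 29670.06250 ≈ 5.1473

5.1473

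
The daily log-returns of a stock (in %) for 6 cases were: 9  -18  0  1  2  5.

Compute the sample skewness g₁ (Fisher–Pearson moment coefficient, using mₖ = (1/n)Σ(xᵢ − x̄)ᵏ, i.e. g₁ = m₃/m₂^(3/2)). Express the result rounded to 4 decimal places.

-1.2836

x̄ = (9 - 18 + 0 + 1 + 2 + 5) / 6 = -0.1667
deviations (xᵢ − x̄): 9.1667, -17.8333, 0.1667, 1.1667, 2.1667, 5.1667
Σ(xᵢ − x̄)² = 434.8333 ⇒ m₂ = 434.8333/6 = 72.47222
Σ(xᵢ − x̄)³ = -4751.5556 ⇒ m₃ = -4751.5556/6 = -791.92593
m₂^(3/2) = 72.47222^(1.5) = 616.96051
g₁ = m₃ / m₂^(3/2) = -791.92593 / 616.96051 ≈ -1.2836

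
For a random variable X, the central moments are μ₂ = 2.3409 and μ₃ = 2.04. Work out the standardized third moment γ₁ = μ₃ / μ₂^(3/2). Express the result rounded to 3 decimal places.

0.570

σ = √μ₂ = √2.3409 = 1.53000
σ³ = μ₂^(3/2) = 3.58158
γ₁ = μ₃/σ³ = 2.04 / 3.58158 ≈ 0.570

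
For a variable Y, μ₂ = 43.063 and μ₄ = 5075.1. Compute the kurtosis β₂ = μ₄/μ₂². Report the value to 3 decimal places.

2.737

μ₂² = 43.063² = 1854.42197
μ₄/μ₂² = 5075.1 / 1854.42197 = 2.73676
β₂ ≈ 2.737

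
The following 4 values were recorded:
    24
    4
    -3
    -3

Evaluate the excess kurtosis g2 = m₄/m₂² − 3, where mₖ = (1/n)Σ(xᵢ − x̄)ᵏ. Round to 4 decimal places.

-0.8658

x̄ = 5.5000
Σ(xᵢ − x̄)² = 489.0000 ⇒ m₂ = 122.25000
Σ(xᵢ − x̄)⁴ = 127580.2500 ⇒ m₄ = 31895.06250
m₂² = 14945.06250
g2 = m₄/m₂² − 3 = 2.13415 − 3 ≈ -0.8658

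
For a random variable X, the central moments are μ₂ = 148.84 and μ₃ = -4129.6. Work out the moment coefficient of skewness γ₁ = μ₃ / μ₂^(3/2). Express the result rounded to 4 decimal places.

-2.2742

σ = √μ₂ = √148.84 = 12.20000
σ³ = μ₂^(3/2) = 1815.84800
γ₁ = μ₃/σ³ = -4129.6 / 1815.84800 ≈ -2.2742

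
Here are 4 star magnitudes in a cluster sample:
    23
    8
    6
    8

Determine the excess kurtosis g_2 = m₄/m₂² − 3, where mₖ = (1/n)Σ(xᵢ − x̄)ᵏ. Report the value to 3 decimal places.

-0.701

x̄ = 11.2500
Σ(xᵢ − x̄)² = 186.7500 ⇒ m₂ = 46.68750
Σ(xᵢ − x̄)⁴ = 20044.0781 ⇒ m₄ = 5011.01953
m₂² = 2179.72266
g_2 = m₄/m₂² − 3 = 2.29893 − 3 ≈ -0.701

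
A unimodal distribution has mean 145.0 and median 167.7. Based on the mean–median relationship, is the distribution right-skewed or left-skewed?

mean − median = 145.0 − 167.7 = -22.7
mean < median ⇒ the longer tail is on the left ⇒ left-skewed (negatively skewed).

left-skewed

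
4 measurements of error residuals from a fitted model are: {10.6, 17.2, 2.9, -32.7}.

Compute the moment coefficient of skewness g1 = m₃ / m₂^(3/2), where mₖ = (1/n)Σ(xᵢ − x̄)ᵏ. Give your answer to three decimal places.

-0.924

x̄ = (10.6 + 17.2 + 2.9 - 32.7) / 4 = -0.5000
deviations (xᵢ − x̄): 11.1000, 17.7000, 3.4000, -32.2000
Σ(xᵢ − x̄)² = 1484.9000 ⇒ m₂ = 1484.9000/4 = 371.22500
Σ(xᵢ − x̄)³ = -26434.0800 ⇒ m₃ = -26434.0800/4 = -6608.52000
m₂^(3/2) = 371.22500^(1.5) = 7152.46636
g1 = m₃ / m₂^(3/2) = -6608.52000 / 7152.46636 ≈ -0.924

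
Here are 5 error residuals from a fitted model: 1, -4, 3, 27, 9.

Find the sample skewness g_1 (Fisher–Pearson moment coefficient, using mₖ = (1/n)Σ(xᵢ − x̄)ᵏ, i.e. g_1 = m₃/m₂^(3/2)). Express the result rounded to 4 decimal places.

x̄ = (1 - 4 + 3 + 27 + 9) / 5 = 7.2000
deviations (xᵢ − x̄): -6.2000, -11.2000, -4.2000, 19.8000, 1.8000
Σ(xᵢ − x̄)² = 576.8000 ⇒ m₂ = 576.8000/5 = 115.36000
Σ(xᵢ − x̄)³ = 6050.8800 ⇒ m₃ = 6050.8800/5 = 1210.17600
m₂^(3/2) = 115.36000^(1.5) = 1239.03299
g_1 = m₃ / m₂^(3/2) = 1210.17600 / 1239.03299 ≈ 0.9767

0.9767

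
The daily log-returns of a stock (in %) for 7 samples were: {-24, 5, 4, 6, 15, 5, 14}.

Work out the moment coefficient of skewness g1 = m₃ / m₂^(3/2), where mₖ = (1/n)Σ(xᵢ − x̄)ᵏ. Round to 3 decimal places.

x̄ = (-24 + 5 + 4 + 6 + 15 + 5 + 14) / 7 = 3.5714
deviations (xᵢ − x̄): -27.5714, 1.4286, 0.4286, 2.4286, 11.4286, 1.4286, 10.4286
Σ(xᵢ − x̄)² = 1009.7143 ⇒ m₂ = 1009.7143/7 = 144.24490
Σ(xᵢ − x̄)³ = -18312.2449 ⇒ m₃ = -18312.2449/7 = -2616.03499
m₂^(3/2) = 144.24490^(1.5) = 1732.41004
g1 = m₃ / m₂^(3/2) = -2616.03499 / 1732.41004 ≈ -1.510

-1.510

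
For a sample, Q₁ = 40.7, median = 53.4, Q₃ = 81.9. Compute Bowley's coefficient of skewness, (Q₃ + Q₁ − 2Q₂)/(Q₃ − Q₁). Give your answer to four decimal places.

0.3835

numerator: Q₃ + Q₁ − 2Q₂ = 81.9 + 40.7 − 2×53.4 = 15.8000
denominator: Q₃ − Q₁ = 81.9 − 40.7 = 41.2000
Bowley skewness = 15.8000 / 41.2000 ≈ 0.3835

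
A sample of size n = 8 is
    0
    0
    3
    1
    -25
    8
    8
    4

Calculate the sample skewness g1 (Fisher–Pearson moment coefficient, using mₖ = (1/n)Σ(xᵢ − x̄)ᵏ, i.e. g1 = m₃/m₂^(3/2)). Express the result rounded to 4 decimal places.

-1.8499

x̄ = (0 + 0 + 3 + 1 - 25 + 8 + 8 + 4) / 8 = -0.1250
deviations (xᵢ − x̄): 0.1250, 0.1250, 3.1250, 1.1250, -24.8750, 8.1250, 8.1250, 4.1250
Σ(xᵢ − x̄)² = 778.8750 ⇒ m₂ = 778.8750/8 = 97.35938
Σ(xᵢ − x̄)³ = -14216.9063 ⇒ m₃ = -14216.9063/8 = -1777.11328
m₂^(3/2) = 97.35938^(1.5) = 960.65327
g1 = m₃ / m₂^(3/2) = -1777.11328 / 960.65327 ≈ -1.8499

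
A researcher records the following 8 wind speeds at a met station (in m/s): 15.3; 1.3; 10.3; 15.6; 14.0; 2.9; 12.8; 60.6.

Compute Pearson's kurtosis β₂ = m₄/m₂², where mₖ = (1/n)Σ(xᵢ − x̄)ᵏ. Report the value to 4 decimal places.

5.2396

x̄ = 16.6000
Σ(xᵢ − x̄)² = 2421.3600 ⇒ m₂ = 302.67000
Σ(xᵢ − x̄)⁴ = 3839955.0276 ⇒ m₄ = 479994.37845
m₂² = 91609.12890
β₂ = m₄/m₂² = 479994.37845 / 91609.12890 ≈ 5.2396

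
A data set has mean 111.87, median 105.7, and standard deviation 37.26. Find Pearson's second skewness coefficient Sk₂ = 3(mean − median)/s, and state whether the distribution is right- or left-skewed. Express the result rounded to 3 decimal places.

0.497, right-skewed

Sk₂ = 3(111.87 − 105.7) / 37.26 = 3 × 6.1700 / 37.26
    = 18.5100 / 37.26 ≈ 0.497
Sk₂ > 0 ⇒ mean > median ⇒ right-skewed (positive skew).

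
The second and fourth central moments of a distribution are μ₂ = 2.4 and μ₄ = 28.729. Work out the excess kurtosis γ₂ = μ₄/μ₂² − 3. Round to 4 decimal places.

1.9877

μ₂² = 2.4² = 5.76000
μ₄/μ₂² = 28.729 / 5.76000 = 4.98767
γ₂ = 4.98767 − 3 ≈ 1.9877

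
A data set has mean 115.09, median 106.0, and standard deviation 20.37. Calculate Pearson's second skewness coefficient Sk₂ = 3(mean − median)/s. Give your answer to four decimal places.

1.3387

Sk₂ = 3(115.09 − 106.0) / 20.37 = 3 × 9.0900 / 20.37
    = 27.2700 / 20.37 ≈ 1.3387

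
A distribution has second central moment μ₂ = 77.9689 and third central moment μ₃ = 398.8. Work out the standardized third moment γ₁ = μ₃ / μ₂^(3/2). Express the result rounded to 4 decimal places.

σ = √μ₂ = √77.9689 = 8.83000
σ³ = μ₂^(3/2) = 688.46539
γ₁ = μ₃/σ³ = 398.8 / 688.46539 ≈ 0.5793

0.5793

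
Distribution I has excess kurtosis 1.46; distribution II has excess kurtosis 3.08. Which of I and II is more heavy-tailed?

Higher excess kurtosis ⇒ heavier tails relative to the normal distribution.
1.46 vs 3.08: the larger is 3.08, so II has heavier tails.

II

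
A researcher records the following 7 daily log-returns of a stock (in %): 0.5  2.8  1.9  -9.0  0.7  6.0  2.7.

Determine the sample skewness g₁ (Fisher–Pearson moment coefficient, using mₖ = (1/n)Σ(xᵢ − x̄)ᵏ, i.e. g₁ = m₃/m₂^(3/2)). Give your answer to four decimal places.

x̄ = (0.5 + 2.8 + 1.9 - 9.0 + 0.7 + 6.0 + 2.7) / 7 = 0.8000
deviations (xᵢ − x̄): -0.3000, 2.0000, 1.1000, -9.8000, -0.1000, 5.2000, 1.9000
Σ(xᵢ − x̄)² = 132.0000 ⇒ m₂ = 132.0000/7 = 18.85714
Σ(xᵢ − x̄)³ = -784.4220 ⇒ m₃ = -784.4220/7 = -112.06029
m₂^(3/2) = 18.85714^(1.5) = 81.88679
g₁ = m₃ / m₂^(3/2) = -112.06029 / 81.88679 ≈ -1.3685

-1.3685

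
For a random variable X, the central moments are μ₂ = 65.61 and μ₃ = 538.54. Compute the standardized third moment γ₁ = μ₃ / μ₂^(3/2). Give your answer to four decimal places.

1.0134

σ = √μ₂ = √65.61 = 8.10000
σ³ = μ₂^(3/2) = 531.44100
γ₁ = μ₃/σ³ = 538.54 / 531.44100 ≈ 1.0134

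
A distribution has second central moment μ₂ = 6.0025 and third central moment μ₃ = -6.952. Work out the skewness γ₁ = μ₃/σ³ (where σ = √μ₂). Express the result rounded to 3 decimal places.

σ = √μ₂ = √6.0025 = 2.45000
σ³ = μ₂^(3/2) = 14.70613
γ₁ = μ₃/σ³ = -6.952 / 14.70613 ≈ -0.473

-0.473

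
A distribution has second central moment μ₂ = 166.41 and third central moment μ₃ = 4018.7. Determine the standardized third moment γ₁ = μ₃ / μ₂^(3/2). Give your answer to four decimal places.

1.8720

σ = √μ₂ = √166.41 = 12.90000
σ³ = μ₂^(3/2) = 2146.68900
γ₁ = μ₃/σ³ = 4018.7 / 2146.68900 ≈ 1.8720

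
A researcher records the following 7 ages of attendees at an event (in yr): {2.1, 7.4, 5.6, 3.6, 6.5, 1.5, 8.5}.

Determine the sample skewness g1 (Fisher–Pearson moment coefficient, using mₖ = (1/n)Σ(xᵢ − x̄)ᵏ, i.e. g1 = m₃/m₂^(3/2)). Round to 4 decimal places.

-0.1249

x̄ = (2.1 + 7.4 + 5.6 + 3.6 + 6.5 + 1.5 + 8.5) / 7 = 5.0286
deviations (xᵢ − x̄): -2.9286, 2.3714, 0.5714, -1.4286, 1.4714, -3.5286, 3.4714
Σ(xᵢ − x̄)² = 43.2343 ⇒ m₂ = 43.2343/7 = 6.17633
Σ(xᵢ − x̄)³ = -13.4240 ⇒ m₃ = -13.4240/7 = -1.91771
m₂^(3/2) = 6.17633^(1.5) = 15.34954
g1 = m₃ / m₂^(3/2) = -1.91771 / 15.34954 ≈ -0.1249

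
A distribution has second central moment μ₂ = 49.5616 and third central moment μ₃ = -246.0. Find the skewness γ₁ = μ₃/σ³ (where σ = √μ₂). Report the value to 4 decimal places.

σ = √μ₂ = √49.5616 = 7.04000
σ³ = μ₂^(3/2) = 348.91366
γ₁ = μ₃/σ³ = -246.0 / 348.91366 ≈ -0.7050

-0.7050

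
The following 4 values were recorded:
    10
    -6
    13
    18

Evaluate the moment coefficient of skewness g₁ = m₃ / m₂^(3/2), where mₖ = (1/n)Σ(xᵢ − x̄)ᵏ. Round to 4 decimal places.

x̄ = (10 - 6 + 13 + 18) / 4 = 8.7500
deviations (xᵢ − x̄): 1.2500, -14.7500, 4.2500, 9.2500
Σ(xᵢ − x̄)² = 322.7500 ⇒ m₂ = 322.7500/4 = 80.68750
Σ(xᵢ − x̄)³ = -2338.8750 ⇒ m₃ = -2338.8750/4 = -584.71875
m₂^(3/2) = 80.68750^(1.5) = 724.78532
g₁ = m₃ / m₂^(3/2) = -584.71875 / 724.78532 ≈ -0.8067

-0.8067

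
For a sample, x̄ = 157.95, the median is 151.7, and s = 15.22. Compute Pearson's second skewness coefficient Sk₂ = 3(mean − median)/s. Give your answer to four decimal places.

Sk₂ = 3(157.95 − 151.7) / 15.22 = 3 × 6.2500 / 15.22
    = 18.7500 / 15.22 ≈ 1.2319

1.2319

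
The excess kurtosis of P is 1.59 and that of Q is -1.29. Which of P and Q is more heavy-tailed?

P

Higher excess kurtosis ⇒ heavier tails relative to the normal distribution.
1.59 vs -1.29: the larger is 1.59, so P has heavier tails. (P is leptokurtic — heavier-than-normal tails; the other is platykurtic.)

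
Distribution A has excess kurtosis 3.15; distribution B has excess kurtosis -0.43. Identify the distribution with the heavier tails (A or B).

Higher excess kurtosis ⇒ heavier tails relative to the normal distribution.
3.15 vs -0.43: the larger is 3.15, so A has heavier tails. (A is leptokurtic — heavier-than-normal tails; the other is platykurtic.)

A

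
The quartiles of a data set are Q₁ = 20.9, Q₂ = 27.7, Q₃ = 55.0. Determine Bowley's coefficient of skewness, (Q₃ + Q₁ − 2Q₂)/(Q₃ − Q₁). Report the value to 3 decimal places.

0.601

numerator: Q₃ + Q₁ − 2Q₂ = 55.0 + 20.9 − 2×27.7 = 20.5000
denominator: Q₃ − Q₁ = 55.0 − 20.9 = 34.1000
Bowley skewness = 20.5000 / 34.1000 ≈ 0.601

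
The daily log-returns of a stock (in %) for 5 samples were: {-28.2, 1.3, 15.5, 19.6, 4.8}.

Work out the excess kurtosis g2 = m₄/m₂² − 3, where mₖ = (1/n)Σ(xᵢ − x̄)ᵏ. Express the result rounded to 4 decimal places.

-0.4591

x̄ = 2.6000
Σ(xᵢ − x̄)² = 1410.5800 ⇒ m₂ = 282.11600
Σ(xᵢ − x̄)⁴ = 1011157.4194 ⇒ m₄ = 202231.48388
m₂² = 79589.43746
g2 = m₄/m₂² − 3 = 2.54093 − 3 ≈ -0.4591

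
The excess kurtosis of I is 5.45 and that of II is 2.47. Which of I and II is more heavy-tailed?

I

Higher excess kurtosis ⇒ heavier tails relative to the normal distribution.
5.45 vs 2.47: the larger is 5.45, so I has heavier tails.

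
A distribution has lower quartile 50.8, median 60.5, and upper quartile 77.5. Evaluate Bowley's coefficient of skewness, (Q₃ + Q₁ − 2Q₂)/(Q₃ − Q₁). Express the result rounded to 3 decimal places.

numerator: Q₃ + Q₁ − 2Q₂ = 77.5 + 50.8 − 2×60.5 = 7.3000
denominator: Q₃ − Q₁ = 77.5 − 50.8 = 26.7000
Bowley skewness = 7.3000 / 26.7000 ≈ 0.273

0.273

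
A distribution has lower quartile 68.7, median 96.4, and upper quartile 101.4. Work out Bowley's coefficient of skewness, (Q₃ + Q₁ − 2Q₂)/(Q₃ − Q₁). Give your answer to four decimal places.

numerator: Q₃ + Q₁ − 2Q₂ = 101.4 + 68.7 − 2×96.4 = -22.7000
denominator: Q₃ − Q₁ = 101.4 − 68.7 = 32.7000
Bowley skewness = -22.7000 / 32.7000 ≈ -0.6942

-0.6942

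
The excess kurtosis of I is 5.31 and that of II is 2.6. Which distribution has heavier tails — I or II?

I

Higher excess kurtosis ⇒ heavier tails relative to the normal distribution.
5.31 vs 2.6: the larger is 5.31, so I has heavier tails.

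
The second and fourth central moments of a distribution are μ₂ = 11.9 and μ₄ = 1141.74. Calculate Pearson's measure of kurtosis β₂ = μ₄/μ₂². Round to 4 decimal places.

8.0626

μ₂² = 11.9² = 141.61000
μ₄/μ₂² = 1141.74 / 141.61000 = 8.06257
β₂ ≈ 8.0626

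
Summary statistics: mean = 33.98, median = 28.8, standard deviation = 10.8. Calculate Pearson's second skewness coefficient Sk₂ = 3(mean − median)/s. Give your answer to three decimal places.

Sk₂ = 3(33.98 − 28.8) / 10.8 = 3 × 5.1800 / 10.8
    = 15.5400 / 10.8 ≈ 1.439

1.439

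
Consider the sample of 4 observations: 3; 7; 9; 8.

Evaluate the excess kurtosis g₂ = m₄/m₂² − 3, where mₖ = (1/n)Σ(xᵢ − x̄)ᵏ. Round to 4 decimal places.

-0.9020

x̄ = 6.7500
Σ(xᵢ − x̄)² = 20.7500 ⇒ m₂ = 5.18750
Σ(xᵢ − x̄)⁴ = 225.8281 ⇒ m₄ = 56.45703
m₂² = 26.91016
g₂ = m₄/m₂² − 3 = 2.09798 − 3 ≈ -0.9020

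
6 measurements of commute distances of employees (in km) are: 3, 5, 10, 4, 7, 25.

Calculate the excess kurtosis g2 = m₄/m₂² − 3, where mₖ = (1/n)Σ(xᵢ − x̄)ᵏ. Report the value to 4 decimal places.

x̄ = 9.0000
Σ(xᵢ − x̄)² = 338.0000 ⇒ m₂ = 56.33333
Σ(xᵢ − x̄)⁴ = 67730.0000 ⇒ m₄ = 11288.33333
m₂² = 3173.44444
g2 = m₄/m₂² − 3 = 3.55712 − 3 ≈ 0.5571

0.5571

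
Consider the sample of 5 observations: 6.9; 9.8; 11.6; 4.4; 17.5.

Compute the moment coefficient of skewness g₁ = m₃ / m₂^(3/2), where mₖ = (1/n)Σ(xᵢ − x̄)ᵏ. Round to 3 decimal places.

x̄ = (6.9 + 9.8 + 11.6 + 4.4 + 17.5) / 5 = 10.0400
deviations (xᵢ − x̄): -3.1400, -0.2400, 1.5600, -5.6400, 7.4600
Σ(xᵢ − x̄)² = 99.8120 ⇒ m₂ = 99.8120/5 = 19.96240
Σ(xᵢ − x̄)³ = 208.5782 ⇒ m₃ = 208.5782/5 = 41.71565
m₂^(3/2) = 19.96240^(1.5) = 89.19061
g₁ = m₃ / m₂^(3/2) = 41.71565 / 89.19061 ≈ 0.468

0.468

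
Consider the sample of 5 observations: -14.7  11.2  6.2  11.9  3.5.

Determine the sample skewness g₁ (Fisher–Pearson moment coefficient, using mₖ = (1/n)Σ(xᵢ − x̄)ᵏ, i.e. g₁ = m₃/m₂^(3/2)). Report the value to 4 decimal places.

x̄ = (-14.7 + 11.2 + 6.2 + 11.9 + 3.5) / 5 = 3.6200
deviations (xᵢ − x̄): -18.3200, 7.5800, 2.5800, 8.2800, -0.1200
Σ(xᵢ − x̄)² = 468.3080 ⇒ m₂ = 468.3080/5 = 93.66160
Σ(xᵢ − x̄)³ = -5128.2475 ⇒ m₃ = -5128.2475/5 = -1025.64950
m₂^(3/2) = 93.66160^(1.5) = 906.44688
g₁ = m₃ / m₂^(3/2) = -1025.64950 / 906.44688 ≈ -1.1315

-1.1315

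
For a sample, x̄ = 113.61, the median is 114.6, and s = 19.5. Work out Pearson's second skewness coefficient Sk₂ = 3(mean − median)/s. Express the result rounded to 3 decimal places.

Sk₂ = 3(113.61 − 114.6) / 19.5 = 3 × -0.9900 / 19.5
    = -2.9700 / 19.5 ≈ -0.152

-0.152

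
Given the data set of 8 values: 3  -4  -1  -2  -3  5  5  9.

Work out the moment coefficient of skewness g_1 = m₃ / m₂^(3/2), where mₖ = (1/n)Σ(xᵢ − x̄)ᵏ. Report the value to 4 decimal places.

0.2943

x̄ = (3 - 4 - 1 - 2 - 3 + 5 + 5 + 9) / 8 = 1.5000
deviations (xᵢ − x̄): 1.5000, -5.5000, -2.5000, -3.5000, -4.5000, 3.5000, 3.5000, 7.5000
Σ(xᵢ − x̄)² = 152.0000 ⇒ m₂ = 152.0000/8 = 19.00000
Σ(xᵢ − x̄)³ = 195.0000 ⇒ m₃ = 195.0000/8 = 24.37500
m₂^(3/2) = 19.00000^(1.5) = 82.81908
g_1 = m₃ / m₂^(3/2) = 24.37500 / 82.81908 ≈ 0.2943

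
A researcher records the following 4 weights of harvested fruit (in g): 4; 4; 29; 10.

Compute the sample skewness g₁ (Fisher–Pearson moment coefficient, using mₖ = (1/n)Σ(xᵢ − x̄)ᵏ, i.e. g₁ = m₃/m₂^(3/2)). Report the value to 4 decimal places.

0.9725

x̄ = (4 + 4 + 29 + 10) / 4 = 11.7500
deviations (xᵢ − x̄): -7.7500, -7.7500, 17.2500, -1.7500
Σ(xᵢ − x̄)² = 420.7500 ⇒ m₂ = 420.7500/4 = 105.18750
Σ(xᵢ − x̄)³ = 4196.6250 ⇒ m₃ = 4196.6250/4 = 1049.15625
m₂^(3/2) = 105.18750^(1.5) = 1078.81307
g₁ = m₃ / m₂^(3/2) = 1049.15625 / 1078.81307 ≈ 0.9725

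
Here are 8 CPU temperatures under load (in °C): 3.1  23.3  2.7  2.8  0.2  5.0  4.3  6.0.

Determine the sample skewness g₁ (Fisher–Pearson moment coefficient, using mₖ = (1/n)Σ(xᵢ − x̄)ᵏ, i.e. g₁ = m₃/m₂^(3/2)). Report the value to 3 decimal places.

2.003

x̄ = (3.1 + 23.3 + 2.7 + 2.8 + 0.2 + 5.0 + 4.3 + 6.0) / 8 = 5.9250
deviations (xᵢ − x̄): -2.8250, 17.3750, -3.2250, -3.1250, -5.7250, -0.9250, -1.6250, 0.0750
Σ(xᵢ − x̄)² = 366.3150 ⇒ m₂ = 366.3150/8 = 45.78938
Σ(xᵢ − x̄)³ = 4966.0223 ⇒ m₃ = 4966.0223/8 = 620.75278
m₂^(3/2) = 45.78938^(1.5) = 309.84684
g₁ = m₃ / m₂^(3/2) = 620.75278 / 309.84684 ≈ 2.003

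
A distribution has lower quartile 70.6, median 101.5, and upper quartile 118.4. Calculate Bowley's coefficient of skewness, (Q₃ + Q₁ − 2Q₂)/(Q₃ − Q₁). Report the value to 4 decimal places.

-0.2929

numerator: Q₃ + Q₁ − 2Q₂ = 118.4 + 70.6 − 2×101.5 = -14.0000
denominator: Q₃ − Q₁ = 118.4 − 70.6 = 47.8000
Bowley skewness = -14.0000 / 47.8000 ≈ -0.2929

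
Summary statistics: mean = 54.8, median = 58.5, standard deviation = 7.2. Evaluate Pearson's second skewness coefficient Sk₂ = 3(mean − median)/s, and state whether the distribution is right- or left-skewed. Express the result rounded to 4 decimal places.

Sk₂ = 3(54.8 − 58.5) / 7.2 = 3 × -3.7000 / 7.2
    = -11.1000 / 7.2 ≈ -1.5417
Sk₂ < 0 ⇒ mean < median ⇒ left-skewed (negative skew).

-1.5417, left-skewed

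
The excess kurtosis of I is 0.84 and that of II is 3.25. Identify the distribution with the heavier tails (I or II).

II

Higher excess kurtosis ⇒ heavier tails relative to the normal distribution.
0.84 vs 3.25: the larger is 3.25, so II has heavier tails.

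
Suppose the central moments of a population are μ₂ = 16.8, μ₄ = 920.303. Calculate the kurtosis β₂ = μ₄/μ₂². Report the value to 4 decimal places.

μ₂² = 16.8² = 282.24000
μ₄/μ₂² = 920.303 / 282.24000 = 3.26071
β₂ ≈ 3.2607

3.2607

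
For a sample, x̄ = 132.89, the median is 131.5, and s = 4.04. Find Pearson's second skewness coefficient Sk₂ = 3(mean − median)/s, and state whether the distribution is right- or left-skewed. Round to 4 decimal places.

1.0322, right-skewed

Sk₂ = 3(132.89 − 131.5) / 4.04 = 3 × 1.3900 / 4.04
    = 4.1700 / 4.04 ≈ 1.0322
Sk₂ > 0 ⇒ mean > median ⇒ right-skewed (positive skew).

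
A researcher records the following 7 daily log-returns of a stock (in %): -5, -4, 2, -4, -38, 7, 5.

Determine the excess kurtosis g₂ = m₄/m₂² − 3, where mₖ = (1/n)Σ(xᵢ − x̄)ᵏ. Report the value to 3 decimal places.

1.324

x̄ = -5.2857
Σ(xᵢ − x̄)² = 1383.4286 ⇒ m₂ = 197.63265
Σ(xᵢ − x̄)⁴ = 1182178.8805 ⇒ m₄ = 168882.69721
m₂² = 39058.66556
g₂ = m₄/m₂² − 3 = 4.32382 − 3 ≈ 1.324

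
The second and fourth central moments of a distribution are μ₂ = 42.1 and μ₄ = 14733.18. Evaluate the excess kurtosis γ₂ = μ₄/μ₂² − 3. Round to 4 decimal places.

5.3125

μ₂² = 42.1² = 1772.41000
μ₄/μ₂² = 14733.18 / 1772.41000 = 8.31251
γ₂ = 8.31251 − 3 ≈ 5.3125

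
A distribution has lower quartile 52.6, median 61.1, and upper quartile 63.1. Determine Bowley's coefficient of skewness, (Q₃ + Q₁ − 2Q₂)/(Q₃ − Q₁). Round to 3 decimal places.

numerator: Q₃ + Q₁ − 2Q₂ = 63.1 + 52.6 − 2×61.1 = -6.5000
denominator: Q₃ − Q₁ = 63.1 − 52.6 = 10.5000
Bowley skewness = -6.5000 / 10.5000 ≈ -0.619

-0.619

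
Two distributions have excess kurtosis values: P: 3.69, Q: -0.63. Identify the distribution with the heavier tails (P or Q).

Higher excess kurtosis ⇒ heavier tails relative to the normal distribution.
3.69 vs -0.63: the larger is 3.69, so P has heavier tails. (P is leptokurtic — heavier-than-normal tails; the other is platykurtic.)

P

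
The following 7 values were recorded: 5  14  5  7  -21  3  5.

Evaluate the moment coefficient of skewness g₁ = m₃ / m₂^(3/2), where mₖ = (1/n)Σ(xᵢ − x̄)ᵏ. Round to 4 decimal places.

x̄ = (5 + 14 + 5 + 7 - 21 + 3 + 5) / 7 = 2.5714
deviations (xᵢ − x̄): 2.4286, 11.4286, 2.4286, 4.4286, -23.5714, 0.4286, 2.4286
Σ(xᵢ − x̄)² = 723.7143 ⇒ m₂ = 723.7143/7 = 103.38776
Σ(xᵢ − x̄)³ = -11473.9592 ⇒ m₃ = -11473.9592/7 = -1639.13703
m₂^(3/2) = 103.38776^(1.5) = 1051.24431
g₁ = m₃ / m₂^(3/2) = -1639.13703 / 1051.24431 ≈ -1.5592

-1.5592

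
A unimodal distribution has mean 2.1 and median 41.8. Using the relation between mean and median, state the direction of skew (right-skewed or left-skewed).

left-skewed

mean − median = 2.1 − 41.8 = -39.7
mean < median ⇒ the longer tail is on the left ⇒ left-skewed (negatively skewed).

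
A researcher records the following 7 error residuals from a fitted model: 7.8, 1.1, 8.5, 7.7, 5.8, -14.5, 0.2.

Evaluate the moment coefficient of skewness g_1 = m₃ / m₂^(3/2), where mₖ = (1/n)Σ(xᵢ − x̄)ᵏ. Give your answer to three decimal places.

x̄ = (7.8 + 1.1 + 8.5 + 7.7 + 5.8 - 14.5 + 0.2) / 7 = 2.3714
deviations (xᵢ − x̄): 5.4286, -1.2714, 6.1286, 5.3286, 3.4286, -16.8714, -2.1714
Σ(xᵢ − x̄)² = 398.1543 ⇒ m₂ = 398.1543/7 = 56.87918
Σ(xᵢ − x̄)³ = -4232.9003 ⇒ m₃ = -4232.9003/7 = -604.70005
m₂^(3/2) = 56.87918^(1.5) = 428.97307
g_1 = m₃ / m₂^(3/2) = -604.70005 / 428.97307 ≈ -1.410

-1.410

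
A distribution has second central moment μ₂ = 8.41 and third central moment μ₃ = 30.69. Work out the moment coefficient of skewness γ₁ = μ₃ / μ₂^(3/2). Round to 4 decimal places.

1.2584

σ = √μ₂ = √8.41 = 2.90000
σ³ = μ₂^(3/2) = 24.38900
γ₁ = μ₃/σ³ = 30.69 / 24.38900 ≈ 1.2584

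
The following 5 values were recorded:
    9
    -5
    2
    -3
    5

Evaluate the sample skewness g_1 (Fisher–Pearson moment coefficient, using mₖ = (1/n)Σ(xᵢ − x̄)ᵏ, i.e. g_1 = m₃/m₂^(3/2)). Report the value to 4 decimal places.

0.0889

x̄ = (9 - 5 + 2 - 3 + 5) / 5 = 1.6000
deviations (xᵢ − x̄): 7.4000, -6.6000, 0.4000, -4.6000, 3.4000
Σ(xᵢ − x̄)² = 131.2000 ⇒ m₂ = 131.2000/5 = 26.24000
Σ(xᵢ − x̄)³ = 59.7600 ⇒ m₃ = 59.7600/5 = 11.95200
m₂^(3/2) = 26.24000^(1.5) = 134.41438
g_1 = m₃ / m₂^(3/2) = 11.95200 / 134.41438 ≈ 0.0889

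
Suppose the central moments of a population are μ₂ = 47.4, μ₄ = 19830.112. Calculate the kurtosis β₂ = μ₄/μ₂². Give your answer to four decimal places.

8.8261

μ₂² = 47.4² = 2246.76000
μ₄/μ₂² = 19830.112 / 2246.76000 = 8.82609
β₂ ≈ 8.8261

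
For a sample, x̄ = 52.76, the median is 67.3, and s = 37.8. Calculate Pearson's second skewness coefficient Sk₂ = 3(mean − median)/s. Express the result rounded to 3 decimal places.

Sk₂ = 3(52.76 − 67.3) / 37.8 = 3 × -14.5400 / 37.8
    = -43.6200 / 37.8 ≈ -1.154

-1.154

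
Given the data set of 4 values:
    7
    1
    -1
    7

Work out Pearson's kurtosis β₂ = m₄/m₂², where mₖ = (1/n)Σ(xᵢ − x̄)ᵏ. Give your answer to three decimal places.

x̄ = 3.5000
Σ(xᵢ − x̄)² = 51.0000 ⇒ m₂ = 12.75000
Σ(xᵢ − x̄)⁴ = 749.2500 ⇒ m₄ = 187.31250
m₂² = 162.56250
β₂ = m₄/m₂² = 187.31250 / 162.56250 ≈ 1.152

1.152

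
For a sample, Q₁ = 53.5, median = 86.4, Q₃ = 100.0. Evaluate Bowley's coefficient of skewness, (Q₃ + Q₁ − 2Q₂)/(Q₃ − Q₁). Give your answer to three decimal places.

-0.415

numerator: Q₃ + Q₁ − 2Q₂ = 100.0 + 53.5 − 2×86.4 = -19.3000
denominator: Q₃ − Q₁ = 100.0 − 53.5 = 46.5000
Bowley skewness = -19.3000 / 46.5000 ≈ -0.415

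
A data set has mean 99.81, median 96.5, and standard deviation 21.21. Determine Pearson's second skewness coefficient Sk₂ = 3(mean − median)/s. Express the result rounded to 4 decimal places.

0.4682

Sk₂ = 3(99.81 − 96.5) / 21.21 = 3 × 3.3100 / 21.21
    = 9.9300 / 21.21 ≈ 0.4682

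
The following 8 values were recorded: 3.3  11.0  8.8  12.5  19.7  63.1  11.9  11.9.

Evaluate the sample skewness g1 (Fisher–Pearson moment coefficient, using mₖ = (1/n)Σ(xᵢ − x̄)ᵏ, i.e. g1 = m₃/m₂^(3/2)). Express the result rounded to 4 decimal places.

2.0136

x̄ = (3.3 + 11.0 + 8.8 + 12.5 + 19.7 + 63.1 + 11.9 + 11.9) / 8 = 17.7750
deviations (xᵢ − x̄): -14.4750, -6.7750, -8.9750, -5.2750, 1.9250, 45.3250, -5.8750, -5.8750
Σ(xᵢ − x̄)² = 2490.8950 ⇒ m₂ = 2490.8950/8 = 311.36188
Σ(xᵢ − x̄)³ = 88501.6613 ⇒ m₃ = 88501.6613/8 = 11062.70766
m₂^(3/2) = 311.36188^(1.5) = 5494.12013
g1 = m₃ / m₂^(3/2) = 11062.70766 / 5494.12013 ≈ 2.0136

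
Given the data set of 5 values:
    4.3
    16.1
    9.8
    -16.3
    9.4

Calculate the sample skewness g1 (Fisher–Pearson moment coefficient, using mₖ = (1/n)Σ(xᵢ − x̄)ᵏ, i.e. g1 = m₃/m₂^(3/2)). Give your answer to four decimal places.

x̄ = (4.3 + 16.1 + 9.8 - 16.3 + 9.4) / 5 = 4.6600
deviations (xᵢ − x̄): -0.3600, 11.4400, 5.1400, -20.9600, 4.7400
Σ(xᵢ − x̄)² = 619.2120 ⇒ m₂ = 619.2120/5 = 123.84240
Σ(xᵢ − x̄)³ = -7468.7402 ⇒ m₃ = -7468.7402/5 = -1493.74805
m₂^(3/2) = 123.84240^(1.5) = 1378.17396
g1 = m₃ / m₂^(3/2) = -1493.74805 / 1378.17396 ≈ -1.0839

-1.0839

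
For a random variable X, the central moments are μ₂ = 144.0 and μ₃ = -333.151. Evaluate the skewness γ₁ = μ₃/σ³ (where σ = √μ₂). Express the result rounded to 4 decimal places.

σ = √μ₂ = √144.0 = 12.00000
σ³ = μ₂^(3/2) = 1728.00000
γ₁ = μ₃/σ³ = -333.151 / 1728.00000 ≈ -0.1928

-0.1928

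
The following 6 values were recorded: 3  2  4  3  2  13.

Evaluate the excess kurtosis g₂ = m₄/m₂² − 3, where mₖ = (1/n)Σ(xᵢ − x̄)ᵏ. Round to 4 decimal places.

0.9762

x̄ = 4.5000
Σ(xᵢ − x̄)² = 89.5000 ⇒ m₂ = 14.91667
Σ(xᵢ − x̄)⁴ = 5308.3750 ⇒ m₄ = 884.72917
m₂² = 222.50694
g₂ = m₄/m₂² − 3 = 3.97619 − 3 ≈ 0.9762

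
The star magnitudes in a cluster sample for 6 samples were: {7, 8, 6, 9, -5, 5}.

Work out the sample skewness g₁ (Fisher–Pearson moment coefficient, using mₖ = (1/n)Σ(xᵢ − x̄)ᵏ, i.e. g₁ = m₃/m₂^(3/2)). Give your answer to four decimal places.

-1.4873

x̄ = (7 + 8 + 6 + 9 - 5 + 5) / 6 = 5.0000
deviations (xᵢ − x̄): 2.0000, 3.0000, 1.0000, 4.0000, -10.0000, 0.0000
Σ(xᵢ − x̄)² = 130.0000 ⇒ m₂ = 130.0000/6 = 21.66667
Σ(xᵢ − x̄)³ = -900.0000 ⇒ m₃ = -900.0000/6 = -150.00000
m₂^(3/2) = 21.66667^(1.5) = 100.85284
g₁ = m₃ / m₂^(3/2) = -150.00000 / 100.85284 ≈ -1.4873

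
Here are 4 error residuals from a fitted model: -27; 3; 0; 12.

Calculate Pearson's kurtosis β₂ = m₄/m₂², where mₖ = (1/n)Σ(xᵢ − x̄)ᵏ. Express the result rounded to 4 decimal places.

x̄ = -3.0000
Σ(xᵢ − x̄)² = 846.0000 ⇒ m₂ = 211.50000
Σ(xᵢ − x̄)⁴ = 383778.0000 ⇒ m₄ = 95944.50000
m₂² = 44732.25000
β₂ = m₄/m₂² = 95944.50000 / 44732.25000 ≈ 2.1449

2.1449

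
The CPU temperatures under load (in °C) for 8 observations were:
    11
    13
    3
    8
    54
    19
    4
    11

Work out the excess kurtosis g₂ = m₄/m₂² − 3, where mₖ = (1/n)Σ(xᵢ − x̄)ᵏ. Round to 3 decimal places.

x̄ = 15.3750
Σ(xᵢ − x̄)² = 1885.8750 ⇒ m₂ = 235.73438
Σ(xᵢ − x̄)⁴ = 2269827.1816 ⇒ m₄ = 283728.39771
m₂² = 55570.69556
g₂ = m₄/m₂² − 3 = 5.10572 − 3 ≈ 2.106

2.106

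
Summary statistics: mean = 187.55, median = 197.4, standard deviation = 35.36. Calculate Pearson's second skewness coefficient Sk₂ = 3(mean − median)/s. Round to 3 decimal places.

-0.836

Sk₂ = 3(187.55 − 197.4) / 35.36 = 3 × -9.8500 / 35.36
    = -29.5500 / 35.36 ≈ -0.836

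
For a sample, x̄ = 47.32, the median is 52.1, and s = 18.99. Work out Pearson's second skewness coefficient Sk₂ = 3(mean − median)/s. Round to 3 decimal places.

Sk₂ = 3(47.32 − 52.1) / 18.99 = 3 × -4.7800 / 18.99
    = -14.3400 / 18.99 ≈ -0.755

-0.755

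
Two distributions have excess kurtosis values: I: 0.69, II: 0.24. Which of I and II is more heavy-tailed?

Higher excess kurtosis ⇒ heavier tails relative to the normal distribution.
0.69 vs 0.24: the larger is 0.69, so I has heavier tails.

I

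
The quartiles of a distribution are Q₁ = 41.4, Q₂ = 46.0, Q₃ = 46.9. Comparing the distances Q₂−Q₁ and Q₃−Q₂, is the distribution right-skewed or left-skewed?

left-skewed

Q₂ − Q₁ = 4.6;  Q₃ − Q₂ = 0.9
Q₂ − Q₁ > Q₃ − Q₂ ⇒ the lower half is more spread out ⇒ left-skewed.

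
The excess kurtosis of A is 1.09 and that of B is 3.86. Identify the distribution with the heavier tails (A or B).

B

Higher excess kurtosis ⇒ heavier tails relative to the normal distribution.
1.09 vs 3.86: the larger is 3.86, so B has heavier tails.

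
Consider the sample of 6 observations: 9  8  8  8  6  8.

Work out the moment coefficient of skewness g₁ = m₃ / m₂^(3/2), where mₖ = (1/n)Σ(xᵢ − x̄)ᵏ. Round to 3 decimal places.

x̄ = (9 + 8 + 8 + 8 + 6 + 8) / 6 = 7.8333
deviations (xᵢ − x̄): 1.1667, 0.1667, 0.1667, 0.1667, -1.8333, 0.1667
Σ(xᵢ − x̄)² = 4.8333 ⇒ m₂ = 4.8333/6 = 0.80556
Σ(xᵢ − x̄)³ = -4.5556 ⇒ m₃ = -4.5556/6 = -0.75926
m₂^(3/2) = 0.80556^(1.5) = 0.72301
g₁ = m₃ / m₂^(3/2) = -0.75926 / 0.72301 ≈ -1.050

-1.050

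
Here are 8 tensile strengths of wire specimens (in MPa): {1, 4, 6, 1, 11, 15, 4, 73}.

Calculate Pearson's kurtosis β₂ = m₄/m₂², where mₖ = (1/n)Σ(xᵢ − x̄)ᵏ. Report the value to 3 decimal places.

x̄ = 14.3750
Σ(xᵢ − x̄)² = 4091.8750 ⇒ m₂ = 511.48438
Σ(xᵢ − x̄)⁴ = 11904443.4941 ⇒ m₄ = 1488055.43677
m₂² = 261616.26587
β₂ = m₄/m₂² = 1488055.43677 / 261616.26587 ≈ 5.688

5.688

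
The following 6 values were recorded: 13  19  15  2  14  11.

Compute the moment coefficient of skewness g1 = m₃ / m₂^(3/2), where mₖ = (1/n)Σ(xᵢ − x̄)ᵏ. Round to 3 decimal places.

x̄ = (13 + 19 + 15 + 2 + 14 + 11) / 6 = 12.3333
deviations (xᵢ − x̄): 0.6667, 6.6667, 2.6667, -10.3333, 1.6667, -1.3333
Σ(xᵢ − x̄)² = 163.3333 ⇒ m₂ = 163.3333/6 = 27.22222
Σ(xᵢ − x̄)³ = -785.5556 ⇒ m₃ = -785.5556/6 = -130.92593
m₂^(3/2) = 27.22222^(1.5) = 142.03173
g1 = m₃ / m₂^(3/2) = -130.92593 / 142.03173 ≈ -0.922

-0.922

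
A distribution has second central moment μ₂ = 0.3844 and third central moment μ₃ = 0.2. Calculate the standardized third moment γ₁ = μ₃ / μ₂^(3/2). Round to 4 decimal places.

σ = √μ₂ = √0.3844 = 0.62000
σ³ = μ₂^(3/2) = 0.23833
γ₁ = μ₃/σ³ = 0.2 / 0.23833 ≈ 0.8392

0.8392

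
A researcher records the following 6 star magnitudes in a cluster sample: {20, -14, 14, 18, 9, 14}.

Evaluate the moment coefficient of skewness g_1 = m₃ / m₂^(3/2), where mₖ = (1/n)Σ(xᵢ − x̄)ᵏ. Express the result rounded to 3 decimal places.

x̄ = (20 - 14 + 14 + 18 + 9 + 14) / 6 = 10.1667
deviations (xᵢ − x̄): 9.8333, -24.1667, 3.8333, 7.8333, -1.1667, 3.8333
Σ(xᵢ − x̄)² = 772.8333 ⇒ m₂ = 772.8333/6 = 128.80556
Σ(xᵢ − x̄)³ = -12571.4444 ⇒ m₃ = -12571.4444/6 = -2095.24074
m₂^(3/2) = 128.80556^(1.5) = 1461.84691
g_1 = m₃ / m₂^(3/2) = -2095.24074 / 1461.84691 ≈ -1.433

-1.433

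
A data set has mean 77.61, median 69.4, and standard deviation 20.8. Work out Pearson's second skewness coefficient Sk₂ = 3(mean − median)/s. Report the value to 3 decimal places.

1.184

Sk₂ = 3(77.61 − 69.4) / 20.8 = 3 × 8.2100 / 20.8
    = 24.6300 / 20.8 ≈ 1.184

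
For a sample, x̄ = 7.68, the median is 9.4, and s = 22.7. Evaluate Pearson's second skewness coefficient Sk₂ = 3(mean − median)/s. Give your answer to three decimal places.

Sk₂ = 3(7.68 − 9.4) / 22.7 = 3 × -1.7200 / 22.7
    = -5.1600 / 22.7 ≈ -0.227

-0.227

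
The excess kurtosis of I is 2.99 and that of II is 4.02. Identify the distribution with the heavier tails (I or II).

Higher excess kurtosis ⇒ heavier tails relative to the normal distribution.
2.99 vs 4.02: the larger is 4.02, so II has heavier tails.

II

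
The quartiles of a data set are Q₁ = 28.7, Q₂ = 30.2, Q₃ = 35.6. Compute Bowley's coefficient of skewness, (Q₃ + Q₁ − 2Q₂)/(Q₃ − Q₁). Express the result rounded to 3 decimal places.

numerator: Q₃ + Q₁ − 2Q₂ = 35.6 + 28.7 − 2×30.2 = 3.9000
denominator: Q₃ − Q₁ = 35.6 − 28.7 = 6.9000
Bowley skewness = 3.9000 / 6.9000 ≈ 0.565

0.565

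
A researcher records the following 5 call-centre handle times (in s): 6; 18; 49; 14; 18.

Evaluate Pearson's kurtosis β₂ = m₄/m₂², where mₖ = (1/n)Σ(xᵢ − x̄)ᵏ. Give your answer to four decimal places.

x̄ = 21.0000
Σ(xᵢ − x̄)² = 1076.0000 ⇒ m₂ = 215.20000
Σ(xᵢ − x̄)⁴ = 667844.0000 ⇒ m₄ = 133568.80000
m₂² = 46311.04000
β₂ = m₄/m₂² = 133568.80000 / 46311.04000 ≈ 2.8842

2.8842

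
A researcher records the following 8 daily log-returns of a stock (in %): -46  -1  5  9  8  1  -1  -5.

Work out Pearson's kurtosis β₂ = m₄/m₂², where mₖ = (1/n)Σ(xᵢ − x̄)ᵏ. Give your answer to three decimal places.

5.345

x̄ = -3.7500
Σ(xᵢ − x̄)² = 2201.5000 ⇒ m₂ = 275.18750
Σ(xᵢ − x̄)⁴ = 3238423.6563 ⇒ m₄ = 404802.95703
m₂² = 75728.16016
β₂ = m₄/m₂² = 404802.95703 / 75728.16016 ≈ 5.345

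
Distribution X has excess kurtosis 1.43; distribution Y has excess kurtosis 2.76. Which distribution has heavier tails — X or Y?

Higher excess kurtosis ⇒ heavier tails relative to the normal distribution.
1.43 vs 2.76: the larger is 2.76, so Y has heavier tails.

Y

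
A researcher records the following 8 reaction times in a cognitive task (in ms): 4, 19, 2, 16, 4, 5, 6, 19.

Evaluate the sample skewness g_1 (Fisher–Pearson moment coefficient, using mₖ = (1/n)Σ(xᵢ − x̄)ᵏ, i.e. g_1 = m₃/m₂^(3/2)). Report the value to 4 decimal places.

0.4892

x̄ = (4 + 19 + 2 + 16 + 4 + 5 + 6 + 19) / 8 = 9.3750
deviations (xᵢ − x̄): -5.3750, 9.6250, -7.3750, 6.6250, -5.3750, -4.3750, -3.3750, 9.6250
Σ(xᵢ − x̄)² = 371.8750 ⇒ m₂ = 371.8750/8 = 46.48438
Σ(xᵢ − x̄)³ = 1240.2188 ⇒ m₃ = 1240.2188/8 = 155.02734
m₂^(3/2) = 46.48438^(1.5) = 316.92792
g_1 = m₃ / m₂^(3/2) = 155.02734 / 316.92792 ≈ 0.4892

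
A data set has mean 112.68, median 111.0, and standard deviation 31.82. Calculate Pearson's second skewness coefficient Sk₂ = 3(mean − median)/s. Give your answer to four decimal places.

Sk₂ = 3(112.68 − 111.0) / 31.82 = 3 × 1.6800 / 31.82
    = 5.0400 / 31.82 ≈ 0.1584

0.1584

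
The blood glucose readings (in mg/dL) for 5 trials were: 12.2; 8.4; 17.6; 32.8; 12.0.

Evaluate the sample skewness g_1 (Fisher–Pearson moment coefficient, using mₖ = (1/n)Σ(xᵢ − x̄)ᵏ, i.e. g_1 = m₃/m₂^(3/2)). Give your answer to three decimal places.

1.100

x̄ = (12.2 + 8.4 + 17.6 + 32.8 + 12.0) / 5 = 16.6000
deviations (xᵢ − x̄): -4.4000, -8.2000, 1.0000, 16.2000, -4.6000
Σ(xᵢ − x̄)² = 371.2000 ⇒ m₂ = 371.2000/5 = 74.24000
Σ(xᵢ − x̄)³ = 3518.6400 ⇒ m₃ = 3518.6400/5 = 703.72800
m₂^(3/2) = 74.24000^(1.5) = 639.67142
g_1 = m₃ / m₂^(3/2) = 703.72800 / 639.67142 ≈ 1.100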